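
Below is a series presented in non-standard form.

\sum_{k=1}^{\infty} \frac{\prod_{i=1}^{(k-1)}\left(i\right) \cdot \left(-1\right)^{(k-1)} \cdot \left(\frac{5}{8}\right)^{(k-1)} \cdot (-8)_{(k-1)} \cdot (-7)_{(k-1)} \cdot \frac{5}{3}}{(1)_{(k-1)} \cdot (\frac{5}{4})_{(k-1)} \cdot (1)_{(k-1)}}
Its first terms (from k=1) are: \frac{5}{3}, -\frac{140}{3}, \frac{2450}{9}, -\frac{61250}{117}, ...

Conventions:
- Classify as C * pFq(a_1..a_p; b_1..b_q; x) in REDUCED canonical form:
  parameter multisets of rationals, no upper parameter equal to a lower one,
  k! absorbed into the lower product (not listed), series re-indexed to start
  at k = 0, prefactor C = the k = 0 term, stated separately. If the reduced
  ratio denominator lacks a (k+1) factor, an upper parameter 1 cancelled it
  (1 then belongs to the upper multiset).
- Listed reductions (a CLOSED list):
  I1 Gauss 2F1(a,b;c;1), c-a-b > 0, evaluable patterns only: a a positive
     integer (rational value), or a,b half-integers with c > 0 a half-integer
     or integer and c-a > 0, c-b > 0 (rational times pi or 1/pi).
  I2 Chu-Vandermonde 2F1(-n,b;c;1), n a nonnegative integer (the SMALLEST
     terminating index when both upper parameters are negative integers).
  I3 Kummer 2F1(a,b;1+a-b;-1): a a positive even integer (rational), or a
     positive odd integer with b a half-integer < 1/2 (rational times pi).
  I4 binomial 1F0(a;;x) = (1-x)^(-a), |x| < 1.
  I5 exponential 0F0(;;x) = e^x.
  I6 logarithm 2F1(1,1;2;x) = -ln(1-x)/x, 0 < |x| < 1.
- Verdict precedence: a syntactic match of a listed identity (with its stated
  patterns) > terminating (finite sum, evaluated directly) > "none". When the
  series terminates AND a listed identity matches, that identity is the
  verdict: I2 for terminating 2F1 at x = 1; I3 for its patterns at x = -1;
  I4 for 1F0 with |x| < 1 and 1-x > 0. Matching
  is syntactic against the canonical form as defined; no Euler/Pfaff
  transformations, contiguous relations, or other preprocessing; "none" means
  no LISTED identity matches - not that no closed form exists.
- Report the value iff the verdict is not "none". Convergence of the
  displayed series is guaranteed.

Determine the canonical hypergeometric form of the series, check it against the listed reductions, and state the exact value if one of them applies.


Classification (C = \frac{5}{3}): 2F1 with upper {-8, -7}, lower {\frac{5}{4}}, argument x = -\frac{5}{8}. Verdict: terminating at k = 7: the factor (-7)_k kills every later term; summing the 8 survivors is exact. Exact value: -\frac{611720}{57681}.

First insight: x = -\frac{5}{8} and the running product (C = 5/3) telescopes to a rising factorial.
Adjacent-term ratio: r(k) = -\frac{5}{8} * (k-8) (k-7) / [(k+\frac{5}{4}) (k+1)] - poly over poly, x = -\frac{5}{8} from leading terms; C = \frac{5}{3} at k = 0.


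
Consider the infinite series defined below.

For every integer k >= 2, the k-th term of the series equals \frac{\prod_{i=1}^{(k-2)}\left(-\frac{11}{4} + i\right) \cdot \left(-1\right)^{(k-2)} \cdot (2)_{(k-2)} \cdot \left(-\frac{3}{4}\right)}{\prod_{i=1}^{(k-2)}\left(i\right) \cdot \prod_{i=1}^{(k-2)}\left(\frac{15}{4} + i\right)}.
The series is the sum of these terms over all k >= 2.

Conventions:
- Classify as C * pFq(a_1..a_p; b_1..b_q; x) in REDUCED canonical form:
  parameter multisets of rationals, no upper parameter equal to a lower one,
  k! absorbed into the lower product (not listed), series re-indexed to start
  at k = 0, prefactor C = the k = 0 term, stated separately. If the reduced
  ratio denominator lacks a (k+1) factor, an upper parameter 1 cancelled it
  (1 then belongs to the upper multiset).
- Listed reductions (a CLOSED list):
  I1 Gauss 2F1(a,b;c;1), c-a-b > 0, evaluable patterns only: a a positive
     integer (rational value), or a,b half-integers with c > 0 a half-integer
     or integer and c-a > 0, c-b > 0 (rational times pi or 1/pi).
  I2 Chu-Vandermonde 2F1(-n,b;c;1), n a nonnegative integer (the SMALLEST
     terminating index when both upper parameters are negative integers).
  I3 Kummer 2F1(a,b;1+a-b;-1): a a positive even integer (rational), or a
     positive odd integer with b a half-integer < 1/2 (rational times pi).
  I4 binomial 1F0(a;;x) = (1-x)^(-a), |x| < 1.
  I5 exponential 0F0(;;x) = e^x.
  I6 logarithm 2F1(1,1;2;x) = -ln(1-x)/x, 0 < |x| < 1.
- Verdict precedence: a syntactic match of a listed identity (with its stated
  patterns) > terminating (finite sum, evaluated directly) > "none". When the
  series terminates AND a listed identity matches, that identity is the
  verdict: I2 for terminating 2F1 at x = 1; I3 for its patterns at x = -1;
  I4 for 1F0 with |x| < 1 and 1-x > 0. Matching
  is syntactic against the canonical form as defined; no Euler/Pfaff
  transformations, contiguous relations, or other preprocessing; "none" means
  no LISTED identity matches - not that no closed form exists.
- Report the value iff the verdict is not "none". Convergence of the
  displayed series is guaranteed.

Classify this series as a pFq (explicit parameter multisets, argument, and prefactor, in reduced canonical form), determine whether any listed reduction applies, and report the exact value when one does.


Key step: x = -1 and the product of the first k integers (C = -3/4) is k!.
Ratio: r(k) = -1 * (k-\frac{7}{4}) (k+2) / [(k+\frac{19}{4}) (k+1)] - rational in k. x = -1; t_0 = -\frac{3}{4}; negate the roots.

The series (x = -1) is 2F1: upper {-\frac{7}{4}, 2}, lower {\frac{19}{4}}, prefactor -\frac{3}{4}. Verdict at x = -1: Kummer's theorem (I3) matches (x = -1; c = \frac{19}{4} equals 1+a-b for upper {-\frac{7}{4}, 2}: listed pattern). Its exact value is -\frac{45}{32}.


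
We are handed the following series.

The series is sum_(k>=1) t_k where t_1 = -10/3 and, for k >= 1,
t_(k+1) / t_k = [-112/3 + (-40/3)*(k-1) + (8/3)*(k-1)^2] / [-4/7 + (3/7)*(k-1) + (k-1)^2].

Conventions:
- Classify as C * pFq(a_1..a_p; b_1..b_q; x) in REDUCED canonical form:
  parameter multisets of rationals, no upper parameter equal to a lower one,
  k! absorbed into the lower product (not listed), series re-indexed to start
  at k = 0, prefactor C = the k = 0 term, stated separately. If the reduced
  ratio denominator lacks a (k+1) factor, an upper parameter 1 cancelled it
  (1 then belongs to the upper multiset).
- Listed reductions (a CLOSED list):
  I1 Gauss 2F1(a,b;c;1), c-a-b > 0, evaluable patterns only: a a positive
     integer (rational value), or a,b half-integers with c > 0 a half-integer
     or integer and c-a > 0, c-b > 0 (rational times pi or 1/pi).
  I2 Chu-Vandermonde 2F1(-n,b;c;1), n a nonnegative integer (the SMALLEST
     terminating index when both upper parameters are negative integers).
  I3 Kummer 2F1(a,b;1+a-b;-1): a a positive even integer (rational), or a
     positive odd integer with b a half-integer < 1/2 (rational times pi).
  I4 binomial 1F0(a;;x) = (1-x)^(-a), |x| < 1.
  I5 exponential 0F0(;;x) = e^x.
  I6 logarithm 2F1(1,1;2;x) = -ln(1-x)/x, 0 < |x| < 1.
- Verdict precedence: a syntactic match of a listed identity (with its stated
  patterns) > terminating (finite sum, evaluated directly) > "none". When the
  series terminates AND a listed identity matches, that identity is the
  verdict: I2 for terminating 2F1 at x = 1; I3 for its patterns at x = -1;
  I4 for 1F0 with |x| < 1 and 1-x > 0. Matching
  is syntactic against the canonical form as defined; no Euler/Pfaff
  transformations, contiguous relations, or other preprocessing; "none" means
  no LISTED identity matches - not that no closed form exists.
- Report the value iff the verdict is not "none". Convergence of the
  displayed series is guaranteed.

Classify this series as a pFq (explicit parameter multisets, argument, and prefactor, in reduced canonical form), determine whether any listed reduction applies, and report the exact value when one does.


Prefactor -10/3, argument 8/3: 2F1 with upper {-7, 2} over lower {-4/7}. Verdict: terminating - upper parameter -7 makes this a finite sum (last index 7), evaluated exactly. Hence: -13263941264510/65695293.

The tell: with t_0 = -10/3, the expanded ratio factors over Q; prefactor -10/3, roots give parameters.
Adjacent-term ratio: r(k) = (8/3) * (k-7) (k+2) / [(k-4/7) (k+1)] - rational; roots negated = parameters, x = (8/3), C = -10/3.


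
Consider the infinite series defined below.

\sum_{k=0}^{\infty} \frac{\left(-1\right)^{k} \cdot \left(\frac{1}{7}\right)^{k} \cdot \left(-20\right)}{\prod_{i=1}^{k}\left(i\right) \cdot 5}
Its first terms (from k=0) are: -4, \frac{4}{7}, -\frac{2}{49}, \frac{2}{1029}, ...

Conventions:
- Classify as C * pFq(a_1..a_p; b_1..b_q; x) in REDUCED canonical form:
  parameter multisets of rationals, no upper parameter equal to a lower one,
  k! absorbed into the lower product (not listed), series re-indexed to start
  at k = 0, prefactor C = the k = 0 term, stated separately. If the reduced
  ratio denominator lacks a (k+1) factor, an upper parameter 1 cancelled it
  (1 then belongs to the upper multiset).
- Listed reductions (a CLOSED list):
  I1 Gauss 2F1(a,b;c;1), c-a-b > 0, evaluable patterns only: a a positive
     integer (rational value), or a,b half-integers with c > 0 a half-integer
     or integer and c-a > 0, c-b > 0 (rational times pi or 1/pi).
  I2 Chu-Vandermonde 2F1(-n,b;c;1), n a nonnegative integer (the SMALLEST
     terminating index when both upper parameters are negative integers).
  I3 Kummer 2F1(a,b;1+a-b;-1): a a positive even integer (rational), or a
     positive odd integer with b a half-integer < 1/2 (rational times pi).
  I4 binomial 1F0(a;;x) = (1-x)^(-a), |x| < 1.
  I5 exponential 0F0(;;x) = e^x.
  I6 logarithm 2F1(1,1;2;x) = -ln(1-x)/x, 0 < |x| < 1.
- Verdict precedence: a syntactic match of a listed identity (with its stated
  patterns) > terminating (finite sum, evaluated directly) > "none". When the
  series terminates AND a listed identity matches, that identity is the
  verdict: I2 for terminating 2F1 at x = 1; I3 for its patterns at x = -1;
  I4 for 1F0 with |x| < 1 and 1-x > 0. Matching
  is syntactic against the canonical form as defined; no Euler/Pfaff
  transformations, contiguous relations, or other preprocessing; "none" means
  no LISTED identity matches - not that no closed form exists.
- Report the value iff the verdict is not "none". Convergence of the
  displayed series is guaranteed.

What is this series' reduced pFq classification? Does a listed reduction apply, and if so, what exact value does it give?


The series (x = -\frac{1}{7}) is 0F0: upper {-}, lower {-}, prefactor -4. Verdict: exponential (I5) fires (the 0F0 exponential series at x = -\frac{1}{7}). Exact value: \left(-4\right) \cdot e^{-\frac{1}{7}}.

Structural cue: t_0 = -4 here, and the constant factors (C = -4, x = -1/7) combine into one prefactor.
Ratio: r(k) = -\frac{1}{7} * 1 / [(k+1)] - rational in k. x = -\frac{1}{7}; t_0 = -4; negate the roots.


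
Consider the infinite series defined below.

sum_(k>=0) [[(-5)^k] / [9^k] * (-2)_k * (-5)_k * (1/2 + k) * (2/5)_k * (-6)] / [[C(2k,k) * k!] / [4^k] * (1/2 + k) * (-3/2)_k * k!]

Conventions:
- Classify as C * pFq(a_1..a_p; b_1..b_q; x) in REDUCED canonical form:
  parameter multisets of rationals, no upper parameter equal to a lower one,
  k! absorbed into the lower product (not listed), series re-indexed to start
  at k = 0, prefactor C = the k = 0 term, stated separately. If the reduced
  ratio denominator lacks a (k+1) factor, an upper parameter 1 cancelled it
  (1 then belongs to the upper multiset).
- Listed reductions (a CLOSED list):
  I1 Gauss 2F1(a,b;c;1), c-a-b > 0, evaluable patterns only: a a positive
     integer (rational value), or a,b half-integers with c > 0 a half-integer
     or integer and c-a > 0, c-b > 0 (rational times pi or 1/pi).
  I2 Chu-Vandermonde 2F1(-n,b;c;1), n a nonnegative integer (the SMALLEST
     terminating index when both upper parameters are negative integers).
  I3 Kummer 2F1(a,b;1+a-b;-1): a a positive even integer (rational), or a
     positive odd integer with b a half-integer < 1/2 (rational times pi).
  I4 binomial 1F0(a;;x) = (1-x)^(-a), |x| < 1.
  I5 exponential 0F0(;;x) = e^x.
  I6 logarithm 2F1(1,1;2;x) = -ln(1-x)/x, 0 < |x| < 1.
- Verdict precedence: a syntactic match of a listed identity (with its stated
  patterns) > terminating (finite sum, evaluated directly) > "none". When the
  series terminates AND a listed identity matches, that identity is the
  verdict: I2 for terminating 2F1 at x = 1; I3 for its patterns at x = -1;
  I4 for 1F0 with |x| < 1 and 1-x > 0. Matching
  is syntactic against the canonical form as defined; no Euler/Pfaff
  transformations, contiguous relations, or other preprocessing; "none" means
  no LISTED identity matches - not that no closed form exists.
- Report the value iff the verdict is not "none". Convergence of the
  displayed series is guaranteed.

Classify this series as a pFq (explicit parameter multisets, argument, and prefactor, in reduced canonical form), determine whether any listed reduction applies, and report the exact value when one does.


First insight: with t_0 = -6, the lower central binomial (prefactor -6) hides (1/2)_k.
Term ratio: r(k) = (-5/9) * (k-5) (k-2) (k+2/5) / [(k-3/2) (k+1/2) (k+1)] - rational; roots negated = parameters, x = (-5/9), C = -6.

The series (x = -5/9) is 3F2: upper {-5, -2, 2/5}, lower {-3/2, 1/2}, prefactor -6. Verdict: terminating - the sum ends at index 2 because -2 is a negative integer; exact evaluation follows. Sum: -14738/243.


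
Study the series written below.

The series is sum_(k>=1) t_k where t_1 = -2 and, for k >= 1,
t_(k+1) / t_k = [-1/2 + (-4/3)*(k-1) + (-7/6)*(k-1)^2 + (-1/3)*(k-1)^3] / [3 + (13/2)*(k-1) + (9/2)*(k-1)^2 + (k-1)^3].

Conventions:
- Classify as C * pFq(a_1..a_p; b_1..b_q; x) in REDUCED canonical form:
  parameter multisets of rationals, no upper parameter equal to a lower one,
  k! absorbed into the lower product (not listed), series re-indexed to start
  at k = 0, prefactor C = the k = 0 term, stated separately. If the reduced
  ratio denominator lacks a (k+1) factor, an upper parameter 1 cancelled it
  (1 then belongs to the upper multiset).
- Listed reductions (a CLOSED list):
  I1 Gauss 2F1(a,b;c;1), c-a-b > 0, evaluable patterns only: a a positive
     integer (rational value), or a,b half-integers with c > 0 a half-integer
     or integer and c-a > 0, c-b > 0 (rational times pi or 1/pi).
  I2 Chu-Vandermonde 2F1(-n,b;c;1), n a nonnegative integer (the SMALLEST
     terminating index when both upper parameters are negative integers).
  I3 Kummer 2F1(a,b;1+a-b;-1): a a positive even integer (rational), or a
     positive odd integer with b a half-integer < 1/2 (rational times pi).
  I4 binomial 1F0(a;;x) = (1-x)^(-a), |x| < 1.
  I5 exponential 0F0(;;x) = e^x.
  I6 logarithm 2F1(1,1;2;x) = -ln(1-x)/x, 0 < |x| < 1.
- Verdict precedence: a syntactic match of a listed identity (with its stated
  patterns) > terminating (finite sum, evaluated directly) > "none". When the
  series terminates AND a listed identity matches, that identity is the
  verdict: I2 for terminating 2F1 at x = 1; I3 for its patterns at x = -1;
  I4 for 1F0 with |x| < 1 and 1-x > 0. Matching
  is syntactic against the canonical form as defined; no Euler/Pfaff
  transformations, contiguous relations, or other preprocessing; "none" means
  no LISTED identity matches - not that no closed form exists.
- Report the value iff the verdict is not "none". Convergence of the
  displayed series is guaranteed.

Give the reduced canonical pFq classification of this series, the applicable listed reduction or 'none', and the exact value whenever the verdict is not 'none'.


The series (x = -1/3) is 2F1: upper {1, 1}, lower {2}, prefactor -2. Verdict: logarithm (I6) fires (the logarithm: parameters (1,1;2), x = -1/3). Exact value: (-6) * ln(4/3).

Key step: with t_0 = -2, cancel k + 3/2 from the displayed ratio first; then C = -2.
Adjacent-term ratio: r(k) = (-1/3) * (k+1) (k+1) / [(k+2) (k+1)] - rational in k, leading ratio (-1/3); with t_0 = -2, classification follows.


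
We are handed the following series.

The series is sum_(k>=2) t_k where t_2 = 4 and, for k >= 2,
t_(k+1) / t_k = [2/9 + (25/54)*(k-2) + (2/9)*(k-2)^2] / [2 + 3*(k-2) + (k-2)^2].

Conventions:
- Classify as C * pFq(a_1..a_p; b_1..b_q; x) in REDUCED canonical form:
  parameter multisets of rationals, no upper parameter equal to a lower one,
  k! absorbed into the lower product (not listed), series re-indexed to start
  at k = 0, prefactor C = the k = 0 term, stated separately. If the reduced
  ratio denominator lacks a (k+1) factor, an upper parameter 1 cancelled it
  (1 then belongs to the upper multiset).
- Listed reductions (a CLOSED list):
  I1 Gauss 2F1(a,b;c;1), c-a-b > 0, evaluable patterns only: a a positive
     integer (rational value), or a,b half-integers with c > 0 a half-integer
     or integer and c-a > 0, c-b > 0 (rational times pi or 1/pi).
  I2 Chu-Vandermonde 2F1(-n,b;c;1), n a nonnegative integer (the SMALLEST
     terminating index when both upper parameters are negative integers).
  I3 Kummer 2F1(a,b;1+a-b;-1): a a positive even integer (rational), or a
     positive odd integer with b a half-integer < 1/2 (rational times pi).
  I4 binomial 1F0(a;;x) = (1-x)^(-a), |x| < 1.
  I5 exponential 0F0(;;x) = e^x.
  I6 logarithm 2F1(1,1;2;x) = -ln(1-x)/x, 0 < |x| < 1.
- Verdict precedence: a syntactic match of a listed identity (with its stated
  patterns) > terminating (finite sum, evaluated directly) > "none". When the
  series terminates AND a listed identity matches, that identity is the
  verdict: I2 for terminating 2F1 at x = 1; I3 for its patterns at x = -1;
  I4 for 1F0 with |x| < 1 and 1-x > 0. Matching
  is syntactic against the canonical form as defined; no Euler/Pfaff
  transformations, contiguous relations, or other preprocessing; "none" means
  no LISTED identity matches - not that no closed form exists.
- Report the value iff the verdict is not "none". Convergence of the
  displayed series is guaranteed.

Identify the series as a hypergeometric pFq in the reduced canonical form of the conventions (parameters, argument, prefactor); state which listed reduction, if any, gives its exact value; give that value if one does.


Reduced: x = 2/9, 2F1, upper = {3/4, 4/3}, lower = {2}, C = 4. Verdict: none. No listed pattern accepts 2F1(3/4, 4/3; 2; 2/9).

Key observation: t_0 = 4 here, and the expanded ratio factors over Q; C = 4, x = 2/9, roots give parameters.
Term ratio: r(k) = (2/9) * (k+3/4) (k+4/3) / [(k+2) (k+1)] - rational; roots negated = parameters, x = (2/9), C = 4.


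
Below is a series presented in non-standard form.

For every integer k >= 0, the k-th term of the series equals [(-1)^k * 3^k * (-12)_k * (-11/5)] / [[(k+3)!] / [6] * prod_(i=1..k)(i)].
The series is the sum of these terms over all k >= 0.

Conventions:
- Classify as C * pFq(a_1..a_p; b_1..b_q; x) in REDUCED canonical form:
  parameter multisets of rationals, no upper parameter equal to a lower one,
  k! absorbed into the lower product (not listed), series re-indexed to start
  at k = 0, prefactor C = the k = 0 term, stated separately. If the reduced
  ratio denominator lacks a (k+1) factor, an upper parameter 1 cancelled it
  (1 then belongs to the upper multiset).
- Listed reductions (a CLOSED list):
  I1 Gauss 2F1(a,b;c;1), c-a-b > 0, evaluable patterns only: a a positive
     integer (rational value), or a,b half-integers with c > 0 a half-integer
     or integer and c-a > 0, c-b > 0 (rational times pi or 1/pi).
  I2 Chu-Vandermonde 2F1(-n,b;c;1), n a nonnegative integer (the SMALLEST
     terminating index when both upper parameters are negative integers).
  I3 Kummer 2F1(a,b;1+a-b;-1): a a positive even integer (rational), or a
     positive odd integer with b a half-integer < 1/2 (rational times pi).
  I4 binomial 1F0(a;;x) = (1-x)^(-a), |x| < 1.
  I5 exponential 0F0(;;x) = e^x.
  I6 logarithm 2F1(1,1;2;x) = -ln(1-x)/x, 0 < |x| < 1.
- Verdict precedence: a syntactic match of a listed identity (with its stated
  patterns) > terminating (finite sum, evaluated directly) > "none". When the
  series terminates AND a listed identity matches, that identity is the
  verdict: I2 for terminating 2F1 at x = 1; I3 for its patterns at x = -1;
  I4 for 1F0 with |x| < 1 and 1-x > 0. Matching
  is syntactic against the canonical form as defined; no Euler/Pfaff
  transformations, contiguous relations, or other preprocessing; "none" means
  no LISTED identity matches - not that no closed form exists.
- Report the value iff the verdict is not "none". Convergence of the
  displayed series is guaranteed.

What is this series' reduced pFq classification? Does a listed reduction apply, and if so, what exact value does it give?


With C = -11/5: the canonical form is 1F1(-12; 4; -3). Verdict: terminating - no listed pattern fits, but -12 in the upper list cuts the series at k = 12; direct evaluation. Hence: -161548164667/407680000.

Key observation: t_0 being -11/5, the (-1)^k factor (C = -11/5) folds into the argument's sign.
Adjacent-term ratio: r(k) = (-3) * (k-12) / [(k+4) (k+1)] - rational; roots negated = parameters, x = (-3), C = -11/5.


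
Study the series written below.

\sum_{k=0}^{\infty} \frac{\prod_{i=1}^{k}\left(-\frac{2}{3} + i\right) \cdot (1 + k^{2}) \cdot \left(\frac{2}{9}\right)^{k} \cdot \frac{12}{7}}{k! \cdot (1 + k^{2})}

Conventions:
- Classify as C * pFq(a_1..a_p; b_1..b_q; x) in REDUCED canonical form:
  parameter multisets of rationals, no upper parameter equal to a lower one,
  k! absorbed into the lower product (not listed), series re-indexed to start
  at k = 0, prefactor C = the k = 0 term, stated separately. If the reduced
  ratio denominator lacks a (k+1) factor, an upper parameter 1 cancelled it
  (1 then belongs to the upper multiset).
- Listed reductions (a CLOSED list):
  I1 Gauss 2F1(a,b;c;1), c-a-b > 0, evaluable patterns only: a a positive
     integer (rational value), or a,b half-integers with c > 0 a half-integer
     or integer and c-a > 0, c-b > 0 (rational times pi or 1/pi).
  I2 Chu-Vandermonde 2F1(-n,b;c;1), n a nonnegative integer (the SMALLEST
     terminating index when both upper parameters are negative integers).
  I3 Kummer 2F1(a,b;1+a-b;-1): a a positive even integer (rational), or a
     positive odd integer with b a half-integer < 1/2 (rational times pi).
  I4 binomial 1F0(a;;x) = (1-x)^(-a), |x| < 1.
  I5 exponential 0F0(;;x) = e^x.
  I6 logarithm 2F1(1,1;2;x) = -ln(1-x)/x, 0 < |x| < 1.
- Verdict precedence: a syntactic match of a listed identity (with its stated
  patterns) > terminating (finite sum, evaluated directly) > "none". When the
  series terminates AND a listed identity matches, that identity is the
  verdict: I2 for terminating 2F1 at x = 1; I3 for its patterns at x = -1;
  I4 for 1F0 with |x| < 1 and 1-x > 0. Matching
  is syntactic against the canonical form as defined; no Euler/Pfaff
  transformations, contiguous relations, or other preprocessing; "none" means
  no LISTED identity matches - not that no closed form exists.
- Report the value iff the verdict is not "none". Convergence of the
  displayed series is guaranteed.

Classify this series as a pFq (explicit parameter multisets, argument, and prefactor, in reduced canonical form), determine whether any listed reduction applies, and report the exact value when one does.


Canonical form: C = \frac{12}{7} times 1F0 with upper {\frac{1}{3}}, lower {-}, x = \frac{2}{9}. Verdict: the I4 binomial reduction fires (the 1F0 binomial series: exponent -1/3, x = \frac{2}{9}). Value: \frac{12}{7} \cdot \left(\frac{7}{9}\right)^{-\frac{1}{3}}.

Key step: t_0 being \frac{12}{7}, the factor k^2 + 1 cancels (top and bottom), leaving C = 12/7.
Step ratio: r(k) = \frac{2}{9} * (k+\frac{1}{3}) / [(k+1)] - rational in k. x = \frac{2}{9}; t_0 = \frac{12}{7}; negate the roots.


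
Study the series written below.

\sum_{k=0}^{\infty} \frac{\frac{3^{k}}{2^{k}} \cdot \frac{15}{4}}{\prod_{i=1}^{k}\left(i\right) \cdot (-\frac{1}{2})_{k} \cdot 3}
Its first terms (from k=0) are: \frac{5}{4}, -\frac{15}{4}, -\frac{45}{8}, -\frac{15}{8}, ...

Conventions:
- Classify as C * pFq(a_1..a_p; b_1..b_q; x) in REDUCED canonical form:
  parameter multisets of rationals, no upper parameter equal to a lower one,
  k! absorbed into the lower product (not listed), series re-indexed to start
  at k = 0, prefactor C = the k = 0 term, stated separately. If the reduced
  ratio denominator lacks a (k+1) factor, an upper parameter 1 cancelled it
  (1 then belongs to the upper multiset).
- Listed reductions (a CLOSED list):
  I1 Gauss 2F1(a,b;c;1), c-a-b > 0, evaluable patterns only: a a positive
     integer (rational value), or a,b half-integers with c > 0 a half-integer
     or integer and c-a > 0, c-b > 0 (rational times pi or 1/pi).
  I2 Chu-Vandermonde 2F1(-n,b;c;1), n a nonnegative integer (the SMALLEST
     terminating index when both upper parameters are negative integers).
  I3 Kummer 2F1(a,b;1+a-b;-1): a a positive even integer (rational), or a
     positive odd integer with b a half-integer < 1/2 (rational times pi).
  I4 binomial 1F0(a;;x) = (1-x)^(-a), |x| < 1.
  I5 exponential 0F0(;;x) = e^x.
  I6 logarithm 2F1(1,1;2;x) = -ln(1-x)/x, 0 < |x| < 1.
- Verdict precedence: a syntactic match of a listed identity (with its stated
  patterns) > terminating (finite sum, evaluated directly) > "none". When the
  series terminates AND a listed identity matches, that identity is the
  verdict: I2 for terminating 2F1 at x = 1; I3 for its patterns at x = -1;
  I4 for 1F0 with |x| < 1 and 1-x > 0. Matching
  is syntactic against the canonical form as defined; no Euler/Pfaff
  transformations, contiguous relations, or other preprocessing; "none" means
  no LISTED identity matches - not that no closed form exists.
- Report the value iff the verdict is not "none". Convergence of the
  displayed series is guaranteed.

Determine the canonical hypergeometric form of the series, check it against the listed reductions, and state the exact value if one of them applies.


First insight: t_0 being \frac{5}{4}, the two k-th powers (C = 5/4, x = 3/2) combine into one argument.
Step ratio: r(k) = \frac{3}{2} * 1 / [(k-\frac{1}{2}) (k+1)] - poly over poly, x = \frac{3}{2} from leading terms; C = \frac{5}{4} at k = 0.

With C = \frac{5}{4}: the canonical form is 0F1(-; -\frac{1}{2}; \frac{3}{2}). Verdict: none. Every listed pattern misses the 0F1 form at \frac{3}{2}, upper {-}.


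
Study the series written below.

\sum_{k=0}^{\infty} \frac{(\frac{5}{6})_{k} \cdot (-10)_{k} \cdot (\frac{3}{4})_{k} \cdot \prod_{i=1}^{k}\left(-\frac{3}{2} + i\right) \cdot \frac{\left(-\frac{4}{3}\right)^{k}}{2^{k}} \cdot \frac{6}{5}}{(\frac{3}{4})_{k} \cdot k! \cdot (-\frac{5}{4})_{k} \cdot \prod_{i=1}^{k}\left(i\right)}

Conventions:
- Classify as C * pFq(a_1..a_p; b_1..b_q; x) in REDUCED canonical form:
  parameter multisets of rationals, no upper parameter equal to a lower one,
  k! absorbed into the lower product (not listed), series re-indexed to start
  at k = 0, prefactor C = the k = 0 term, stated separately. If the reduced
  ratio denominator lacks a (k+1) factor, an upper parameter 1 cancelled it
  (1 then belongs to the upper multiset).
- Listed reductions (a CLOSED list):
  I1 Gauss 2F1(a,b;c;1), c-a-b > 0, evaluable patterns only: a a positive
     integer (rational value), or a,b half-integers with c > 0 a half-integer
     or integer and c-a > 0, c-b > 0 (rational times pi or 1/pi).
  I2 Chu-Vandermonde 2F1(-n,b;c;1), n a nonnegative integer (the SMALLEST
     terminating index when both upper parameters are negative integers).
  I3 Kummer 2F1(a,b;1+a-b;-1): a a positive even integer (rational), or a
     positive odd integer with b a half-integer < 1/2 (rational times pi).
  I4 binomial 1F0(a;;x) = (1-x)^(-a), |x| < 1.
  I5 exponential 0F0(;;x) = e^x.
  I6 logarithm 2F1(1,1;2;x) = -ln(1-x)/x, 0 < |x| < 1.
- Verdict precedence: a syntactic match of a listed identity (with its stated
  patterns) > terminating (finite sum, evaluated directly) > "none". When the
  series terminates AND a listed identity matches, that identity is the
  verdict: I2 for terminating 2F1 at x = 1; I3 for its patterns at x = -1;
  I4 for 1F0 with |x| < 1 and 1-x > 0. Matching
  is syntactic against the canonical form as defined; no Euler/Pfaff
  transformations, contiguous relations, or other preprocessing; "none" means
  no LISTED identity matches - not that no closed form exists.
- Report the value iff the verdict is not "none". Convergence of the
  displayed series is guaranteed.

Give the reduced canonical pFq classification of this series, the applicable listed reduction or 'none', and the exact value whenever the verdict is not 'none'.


Reduced: x = -\frac{2}{3}, 3F2, upper = {-10, -\frac{1}{2}, \frac{5}{6}}, lower = {-\frac{5}{4}, 1}, C = \frac{6}{5}. Verdict: terminating - upper parameter -10 makes this a finite sum (last index 10), evaluated exactly. Exact value: -\frac{245324609347656266}{831754984936545}.

Key step: t_0 = \frac{6}{5} here, and the two k-th powers (C = 6/5, x = -2/3) combine into one argument.
Term ratio: r(k) = -\frac{2}{3} * (k-10) (k-\frac{1}{2}) (k+\frac{5}{6}) / [(k-\frac{5}{4}) (k+1) (k+1)] - rational in k, leading ratio -\frac{2}{3}; with t_0 = \frac{6}{5}, classification follows.


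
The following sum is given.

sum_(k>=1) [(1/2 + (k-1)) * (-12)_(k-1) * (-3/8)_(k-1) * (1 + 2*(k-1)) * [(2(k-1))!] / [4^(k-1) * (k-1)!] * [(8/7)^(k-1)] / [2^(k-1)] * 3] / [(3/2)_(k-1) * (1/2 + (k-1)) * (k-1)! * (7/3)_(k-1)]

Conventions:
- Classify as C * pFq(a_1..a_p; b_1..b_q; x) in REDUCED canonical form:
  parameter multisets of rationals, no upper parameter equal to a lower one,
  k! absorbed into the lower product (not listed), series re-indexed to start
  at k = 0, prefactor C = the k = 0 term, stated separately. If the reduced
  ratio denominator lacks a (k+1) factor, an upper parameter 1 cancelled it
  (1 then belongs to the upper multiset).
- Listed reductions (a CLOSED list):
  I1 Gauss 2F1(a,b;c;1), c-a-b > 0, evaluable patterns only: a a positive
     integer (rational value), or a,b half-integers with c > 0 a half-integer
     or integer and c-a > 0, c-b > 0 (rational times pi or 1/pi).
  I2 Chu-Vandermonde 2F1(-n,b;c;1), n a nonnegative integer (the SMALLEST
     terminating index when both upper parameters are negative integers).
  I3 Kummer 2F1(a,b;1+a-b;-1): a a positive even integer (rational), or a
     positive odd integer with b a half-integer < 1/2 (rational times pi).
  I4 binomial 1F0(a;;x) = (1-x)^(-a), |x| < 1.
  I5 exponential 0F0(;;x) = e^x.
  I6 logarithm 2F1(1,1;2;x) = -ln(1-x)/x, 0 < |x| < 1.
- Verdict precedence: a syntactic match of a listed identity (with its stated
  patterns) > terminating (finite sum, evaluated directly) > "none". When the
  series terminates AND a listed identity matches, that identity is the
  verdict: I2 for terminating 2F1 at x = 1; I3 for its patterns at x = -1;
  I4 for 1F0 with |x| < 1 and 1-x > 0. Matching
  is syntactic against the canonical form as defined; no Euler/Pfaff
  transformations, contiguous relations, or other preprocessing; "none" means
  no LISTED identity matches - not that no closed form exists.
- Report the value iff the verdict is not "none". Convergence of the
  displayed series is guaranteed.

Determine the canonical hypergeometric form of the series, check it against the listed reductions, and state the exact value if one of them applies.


x = 4/7 here; the reduced form reads 2F1, upper {-12, -3/8}, lower {7/3}, C = 3. Verdict: terminating at k = 12: the factor (-12)_k kills every later term; summing the 13 survivors is exact. Hence: 3546908594033323619949/683882790687730565120.

Structural cue: t_0 = 3 here, and striking the common factor k + 1/2 reduces the term (prefactor 3).
Term ratio: r(k) = (4/7) * (k-12) (k-3/8) / [(k+7/3) (k+1)] ; factor over Q: parameters, x = (4/7), and C = 3.


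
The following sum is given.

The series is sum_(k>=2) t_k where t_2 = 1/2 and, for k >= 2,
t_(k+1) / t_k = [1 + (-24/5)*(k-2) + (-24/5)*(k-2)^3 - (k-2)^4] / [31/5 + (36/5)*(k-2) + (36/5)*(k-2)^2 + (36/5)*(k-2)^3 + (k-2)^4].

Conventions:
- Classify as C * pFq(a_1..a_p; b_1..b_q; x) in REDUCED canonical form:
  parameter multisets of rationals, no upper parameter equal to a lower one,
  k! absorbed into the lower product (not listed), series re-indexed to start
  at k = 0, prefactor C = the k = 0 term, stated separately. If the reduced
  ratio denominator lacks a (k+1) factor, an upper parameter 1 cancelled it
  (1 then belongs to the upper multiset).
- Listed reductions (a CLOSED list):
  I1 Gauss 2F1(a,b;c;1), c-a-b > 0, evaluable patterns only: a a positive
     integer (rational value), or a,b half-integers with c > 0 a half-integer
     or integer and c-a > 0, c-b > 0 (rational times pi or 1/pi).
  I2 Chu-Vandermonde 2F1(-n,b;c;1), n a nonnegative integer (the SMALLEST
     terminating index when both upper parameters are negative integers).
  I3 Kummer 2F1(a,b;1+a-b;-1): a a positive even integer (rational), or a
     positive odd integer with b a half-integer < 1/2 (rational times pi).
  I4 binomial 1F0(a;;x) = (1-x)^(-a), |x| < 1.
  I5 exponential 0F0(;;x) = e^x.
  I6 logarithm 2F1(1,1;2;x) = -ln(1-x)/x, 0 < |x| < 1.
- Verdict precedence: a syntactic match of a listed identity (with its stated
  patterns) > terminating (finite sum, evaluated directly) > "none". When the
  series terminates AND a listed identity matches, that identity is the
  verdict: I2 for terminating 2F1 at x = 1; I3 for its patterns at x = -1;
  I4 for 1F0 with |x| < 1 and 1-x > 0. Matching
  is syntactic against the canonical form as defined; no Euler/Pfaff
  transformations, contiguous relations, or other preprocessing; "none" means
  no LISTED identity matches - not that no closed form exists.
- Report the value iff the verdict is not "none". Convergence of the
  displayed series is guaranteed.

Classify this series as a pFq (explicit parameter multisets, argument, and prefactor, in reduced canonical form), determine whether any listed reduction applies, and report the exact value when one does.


Reduced: x = -1, 2F1, upper = {-1/5, 5}, lower = {31/5}, C = 1/2. Verdict: none. Every listed pattern misses the 2F1 form at -1, upper {-1/5, 5}.

Key step: x = (-1) and roots of the ratio polynomials (C = 1/2) are the negated parameters.
Ratio: r(k) = (-1) * (k-1/5) (k+5) / [(k+31/5) (k+1)] - rational in k, leading ratio (-1); with t_0 = 1/2, classification follows.


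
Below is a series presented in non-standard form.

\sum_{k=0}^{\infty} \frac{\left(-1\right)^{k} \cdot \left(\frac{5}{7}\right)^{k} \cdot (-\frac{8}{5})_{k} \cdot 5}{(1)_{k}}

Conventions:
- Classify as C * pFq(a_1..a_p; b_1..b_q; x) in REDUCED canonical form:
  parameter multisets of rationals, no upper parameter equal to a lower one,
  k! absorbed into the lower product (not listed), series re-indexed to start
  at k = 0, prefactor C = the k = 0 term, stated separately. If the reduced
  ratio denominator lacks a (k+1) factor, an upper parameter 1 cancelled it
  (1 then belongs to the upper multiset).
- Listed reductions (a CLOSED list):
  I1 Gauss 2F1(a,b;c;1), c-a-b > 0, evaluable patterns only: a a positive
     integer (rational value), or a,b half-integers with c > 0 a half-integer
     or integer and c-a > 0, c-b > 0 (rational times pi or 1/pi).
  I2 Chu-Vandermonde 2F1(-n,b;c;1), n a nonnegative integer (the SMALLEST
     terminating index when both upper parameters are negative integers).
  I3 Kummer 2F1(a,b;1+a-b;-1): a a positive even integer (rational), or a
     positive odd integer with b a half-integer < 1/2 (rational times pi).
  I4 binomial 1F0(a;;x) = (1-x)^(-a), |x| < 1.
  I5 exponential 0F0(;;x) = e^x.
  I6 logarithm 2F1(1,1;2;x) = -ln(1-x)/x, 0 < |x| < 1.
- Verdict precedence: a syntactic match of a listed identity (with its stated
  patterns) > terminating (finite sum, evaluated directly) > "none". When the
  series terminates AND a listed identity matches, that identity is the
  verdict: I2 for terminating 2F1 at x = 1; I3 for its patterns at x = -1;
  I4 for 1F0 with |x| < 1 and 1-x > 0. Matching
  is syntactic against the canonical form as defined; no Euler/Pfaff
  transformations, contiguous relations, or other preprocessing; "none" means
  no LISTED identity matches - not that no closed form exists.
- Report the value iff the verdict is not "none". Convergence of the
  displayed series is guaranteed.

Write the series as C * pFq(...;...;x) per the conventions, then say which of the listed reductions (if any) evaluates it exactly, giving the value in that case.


Key step: x = -\frac{5}{7} and (1)_k (C = 5) is k! itself.
Ratio: r(k) = -\frac{5}{7} * (k-\frac{8}{5}) / [(k+1)] - rational in k, leading ratio -\frac{5}{7}; with t_0 = 5, classification follows.

The series (x = -\frac{5}{7}) is 1F0: upper {-\frac{8}{5}}, lower {-}, prefactor 5. Verdict (x = -\frac{5}{7}): the I4 binomial reduction applies (the 1F0 binomial series: exponent 8/5, x = -\frac{5}{7}). Exact value: 5 \cdot \left(\frac{12}{7}\right)^{\frac{8}{5}}.


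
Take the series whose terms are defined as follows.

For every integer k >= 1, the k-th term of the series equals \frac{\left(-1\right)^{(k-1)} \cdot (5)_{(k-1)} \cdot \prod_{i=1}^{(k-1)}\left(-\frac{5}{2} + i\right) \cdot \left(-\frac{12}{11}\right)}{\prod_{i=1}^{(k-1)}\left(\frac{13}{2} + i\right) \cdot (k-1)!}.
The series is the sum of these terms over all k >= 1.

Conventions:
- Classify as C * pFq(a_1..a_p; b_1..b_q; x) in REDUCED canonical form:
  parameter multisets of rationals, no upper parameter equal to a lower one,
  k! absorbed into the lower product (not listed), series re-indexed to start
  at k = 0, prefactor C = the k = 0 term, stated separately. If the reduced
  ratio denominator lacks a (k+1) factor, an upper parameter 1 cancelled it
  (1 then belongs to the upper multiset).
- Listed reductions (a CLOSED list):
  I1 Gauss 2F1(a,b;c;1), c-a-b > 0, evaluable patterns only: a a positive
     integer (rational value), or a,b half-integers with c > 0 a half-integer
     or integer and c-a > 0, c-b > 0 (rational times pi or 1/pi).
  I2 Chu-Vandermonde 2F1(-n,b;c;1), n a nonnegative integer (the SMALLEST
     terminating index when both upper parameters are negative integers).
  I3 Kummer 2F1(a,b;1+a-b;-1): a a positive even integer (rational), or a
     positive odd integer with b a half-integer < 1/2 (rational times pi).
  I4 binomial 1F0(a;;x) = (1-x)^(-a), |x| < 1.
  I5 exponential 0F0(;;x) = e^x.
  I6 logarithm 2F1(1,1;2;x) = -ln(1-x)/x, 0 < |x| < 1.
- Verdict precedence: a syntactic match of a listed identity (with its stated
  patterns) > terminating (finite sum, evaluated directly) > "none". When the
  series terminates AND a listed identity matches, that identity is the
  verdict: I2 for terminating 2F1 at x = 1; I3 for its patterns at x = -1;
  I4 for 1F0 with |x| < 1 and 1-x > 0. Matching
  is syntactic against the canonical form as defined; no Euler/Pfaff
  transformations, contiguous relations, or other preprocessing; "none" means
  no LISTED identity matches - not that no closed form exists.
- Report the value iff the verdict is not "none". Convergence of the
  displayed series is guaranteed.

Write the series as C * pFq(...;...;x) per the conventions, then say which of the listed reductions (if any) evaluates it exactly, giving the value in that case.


x = -1 here; the reduced form reads 2F1, upper {-\frac{3}{2}, 5}, lower {\frac{15}{2}}, C = -\frac{12}{11}. Verdict: the Kummer evaluation I3 matches (x = -1; c = \frac{15}{2} equals 1+a-b for upper {-\frac{3}{2}, 5}: listed pattern). Sum: \left(-\frac{12285}{16384}\right) \cdot \pi.

Key step: x = -1 and the lower running product (prefactor -12/11) is a rising factorial.
Adjacent-term ratio: r(k) = -1 * (k-\frac{3}{2}) (k+5) / [(k+\frac{15}{2}) (k+1)] - poly over poly, x = -1 from leading terms; C = -\frac{12}{11} at k = 0.


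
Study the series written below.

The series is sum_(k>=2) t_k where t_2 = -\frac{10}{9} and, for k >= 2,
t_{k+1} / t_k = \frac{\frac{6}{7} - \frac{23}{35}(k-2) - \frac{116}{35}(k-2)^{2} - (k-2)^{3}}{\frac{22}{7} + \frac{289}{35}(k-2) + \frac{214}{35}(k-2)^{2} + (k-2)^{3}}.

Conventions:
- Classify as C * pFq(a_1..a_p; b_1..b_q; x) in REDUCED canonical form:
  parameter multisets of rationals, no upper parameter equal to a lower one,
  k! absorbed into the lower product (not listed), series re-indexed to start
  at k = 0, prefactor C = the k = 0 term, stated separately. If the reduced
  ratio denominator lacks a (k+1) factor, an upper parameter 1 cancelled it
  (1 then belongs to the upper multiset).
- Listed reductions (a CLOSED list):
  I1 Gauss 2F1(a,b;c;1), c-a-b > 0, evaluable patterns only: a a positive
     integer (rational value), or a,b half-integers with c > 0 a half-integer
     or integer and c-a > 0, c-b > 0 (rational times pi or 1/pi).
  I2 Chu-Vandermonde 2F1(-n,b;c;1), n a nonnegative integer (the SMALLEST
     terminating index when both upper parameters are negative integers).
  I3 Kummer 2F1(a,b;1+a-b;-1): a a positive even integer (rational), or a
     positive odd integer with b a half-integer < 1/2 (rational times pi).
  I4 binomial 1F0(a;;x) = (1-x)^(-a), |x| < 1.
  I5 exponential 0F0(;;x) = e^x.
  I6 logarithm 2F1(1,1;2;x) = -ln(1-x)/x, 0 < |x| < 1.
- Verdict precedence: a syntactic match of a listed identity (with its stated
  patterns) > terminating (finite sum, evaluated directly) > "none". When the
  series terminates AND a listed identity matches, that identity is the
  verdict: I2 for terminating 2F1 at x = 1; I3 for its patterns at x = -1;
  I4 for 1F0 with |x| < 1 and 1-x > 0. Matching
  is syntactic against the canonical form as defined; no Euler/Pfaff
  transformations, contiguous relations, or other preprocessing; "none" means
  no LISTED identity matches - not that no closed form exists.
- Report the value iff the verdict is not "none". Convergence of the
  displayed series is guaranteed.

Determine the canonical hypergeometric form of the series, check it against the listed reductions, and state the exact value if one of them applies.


The series (x = -1) is 2F1: upper {-\frac{2}{5}, 3}, lower {\frac{22}{5}}, prefactor -\frac{10}{9}. Verdict: none. A 2F1 with upper {-\frac{2}{5}, 3} fits none of I1-I6 at x = -1; the sum runs forever.

The tell: from the first term -\frac{10}{9}: the parameter 5/7 appears in both the upper and lower lists and cancels.
Step ratio: r(k) = -1 * (k-\frac{2}{5}) (k+3) / [(k+\frac{22}{5}) (k+1)] - rational in k. x = -1; t_0 = -\frac{10}{9}; negate the roots.
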